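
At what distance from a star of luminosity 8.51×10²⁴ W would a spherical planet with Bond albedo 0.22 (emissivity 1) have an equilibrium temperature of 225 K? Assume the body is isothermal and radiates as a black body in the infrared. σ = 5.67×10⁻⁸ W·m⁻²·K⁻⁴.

For an isothermal black-emitting sphere, (1−a)S·πr² = σ·4πr²·T⁴ ⇒ S = 4σT⁴/(1−a).
S = 4·5.67×10⁻⁸·(225)⁴/0.780 = 745.2 W/m².
Flux falls as S = L/(4πd²), so d = √(L/(4πS)) = √(8.51×10²⁴/(4π·745.2)).

d ≈ 3.01×10¹⁰ m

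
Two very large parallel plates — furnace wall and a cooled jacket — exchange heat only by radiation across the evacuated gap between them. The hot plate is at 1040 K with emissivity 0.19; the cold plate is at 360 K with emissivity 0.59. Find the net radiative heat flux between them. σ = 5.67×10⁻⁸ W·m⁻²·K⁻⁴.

q ≈ 11000 W/m²

For two infinite grey parallel plates, q = σ(T₁⁴ − T₂⁴)/(1/ε₁ + 1/ε₂ − 1).
T₁⁴ − T₂⁴ = 1.170×10¹² − 1.680×10¹⁰ = 1.153×10¹² K⁴.
1/ε₁ + 1/ε₂ − 1 = 5.263 + 1.695 − 1 = 5.958.
q = 5.67×10⁻⁸ × 1.153×10¹² / 5.958.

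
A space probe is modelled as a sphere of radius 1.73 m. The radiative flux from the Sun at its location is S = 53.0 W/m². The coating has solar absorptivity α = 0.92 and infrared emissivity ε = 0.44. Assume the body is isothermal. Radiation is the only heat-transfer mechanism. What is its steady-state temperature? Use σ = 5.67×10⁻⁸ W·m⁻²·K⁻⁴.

At equilibrium, absorbed power = emitted power.
Absorbing cross-section = πr² = 9.402 m²; emitting surface = 4πr² = 37.61 m² (ratio 4).
αS·A_cross = εσ·A_surf·T⁴  ⇒  T⁴ = αS/(ε·4σ).
T⁴ = 0.920·53.0/(0.44·4·5.67×10⁻⁸) = 4.886×10⁸ K⁴.
T = (4.886×10⁸)^(1/4).

T ≈ 149 K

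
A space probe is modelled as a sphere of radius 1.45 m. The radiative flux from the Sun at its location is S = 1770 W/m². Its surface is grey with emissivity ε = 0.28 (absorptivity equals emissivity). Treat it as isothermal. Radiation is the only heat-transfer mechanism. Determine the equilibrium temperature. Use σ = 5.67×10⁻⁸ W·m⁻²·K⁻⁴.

At equilibrium, absorbed power = emitted power.
Absorbing cross-section = πr² = 6.605 m²; emitting surface = 4πr² = 26.42 m² (ratio 4).
εS·A_cross = εσ·A_surf·T⁴  ⇒  T⁴ = S/(4σ)   (ε cancels).
T⁴ = 1770/(4·5.67×10⁻⁸) = 7.804×10⁹ K⁴.
T = (7.804×10⁹)^(1/4).

T ≈ 297 K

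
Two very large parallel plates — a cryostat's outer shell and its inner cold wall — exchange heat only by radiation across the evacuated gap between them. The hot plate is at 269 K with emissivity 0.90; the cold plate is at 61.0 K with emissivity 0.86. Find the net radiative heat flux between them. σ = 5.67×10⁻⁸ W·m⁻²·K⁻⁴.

q ≈ 232 W/m²

For two infinite grey parallel plates, q = σ(T₁⁴ − T₂⁴)/(1/ε₁ + 1/ε₂ − 1).
T₁⁴ − T₂⁴ = 5.236×10⁹ − 1.385×10⁷ = 5.222×10⁹ K⁴.
1/ε₁ + 1/ε₂ − 1 = 1.111 + 1.163 − 1 = 1.274.
q = 5.67×10⁻⁸ × 5.222×10⁹ / 1.274.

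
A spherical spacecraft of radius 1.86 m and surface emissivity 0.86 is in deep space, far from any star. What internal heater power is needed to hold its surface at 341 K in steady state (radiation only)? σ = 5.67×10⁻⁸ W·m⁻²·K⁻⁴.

P ≈ 28700 W

P = εσ·4πr²·T⁴.
4πr² = 43.47 m²; T⁴ = 1.352×10¹⁰ K⁴.
P = 0.86·5.67×10⁻⁸·43.47·1.352×10¹⁰.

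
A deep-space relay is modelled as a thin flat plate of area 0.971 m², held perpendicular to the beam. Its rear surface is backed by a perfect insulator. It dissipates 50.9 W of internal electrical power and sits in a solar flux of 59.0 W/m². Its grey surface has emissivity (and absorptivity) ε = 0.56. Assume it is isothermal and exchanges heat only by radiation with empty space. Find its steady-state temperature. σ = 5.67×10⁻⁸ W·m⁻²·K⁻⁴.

T ≈ 228 K

At steady state, absorbed solar power + internal power = radiated power.
Absorbed: α·S·A_cross = 0.56·59.0·0.9710 = 32.08 W (cross-section A).
Total input = 32.08 + 50.9 = 82.98 W.
Radiated: εσ·A_surf·T⁴ with A_surf = A = 0.9710 m².
T⁴ = 82.98/(0.56·5.67×10⁻⁸·0.9710) = 2.691×10⁹ K⁴.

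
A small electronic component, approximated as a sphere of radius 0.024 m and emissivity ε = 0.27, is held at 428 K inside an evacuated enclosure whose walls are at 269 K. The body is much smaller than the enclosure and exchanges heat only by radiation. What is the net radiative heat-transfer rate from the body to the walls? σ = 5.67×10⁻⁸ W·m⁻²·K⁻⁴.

For a small grey body in a large enclosure: P_net = εσA(T_body⁴ − T_wall⁴).
A = 4πr² = 0.007238 m²; T_body⁴ − T_wall⁴ = 3.356×10¹⁰ − 5.236×10⁹ = 2.832×10¹⁰ K⁴.
|P_net| = 0.27·5.67×10⁻⁸·0.007238·2.832×10¹⁰.

P_net ≈ 3.14 W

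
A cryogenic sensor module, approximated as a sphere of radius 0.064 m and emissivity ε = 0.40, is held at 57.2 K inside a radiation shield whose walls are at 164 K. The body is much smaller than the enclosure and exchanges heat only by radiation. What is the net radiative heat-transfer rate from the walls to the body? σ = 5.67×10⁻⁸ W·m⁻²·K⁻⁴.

For a small grey body in a large enclosure: P_net = εσA(T_body⁴ − T_wall⁴).
A = 4πr² = 0.05147 m²; T_body⁴ − T_wall⁴ = 1.070×10⁷ − 7.234×10⁸ = -7.127×10⁸ K⁴.
|P_net| = 0.40·5.67×10⁻⁸·0.05147·7.127×10⁸.

P_net ≈ 0.832 W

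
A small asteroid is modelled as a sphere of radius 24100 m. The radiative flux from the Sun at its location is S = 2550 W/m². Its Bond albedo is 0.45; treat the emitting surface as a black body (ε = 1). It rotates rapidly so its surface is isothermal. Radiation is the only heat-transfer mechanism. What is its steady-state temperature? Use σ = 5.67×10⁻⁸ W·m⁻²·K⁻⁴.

At equilibrium, absorbed power = emitted power.
Absorbing cross-section = πr² = 1.825×10⁹ m²; emitting surface = 4πr² = 7.299×10⁹ m² (ratio 4).
(1−a)S·A_cross = εσ·A_surf·T⁴  ⇒  T⁴ = (1−a)S/(4σ).
T⁴ = 0.550·2550/(4·5.67×10⁻⁸) = 6.184×10⁹ K⁴.
T = (6.184×10⁹)^(1/4).

T ≈ 280 K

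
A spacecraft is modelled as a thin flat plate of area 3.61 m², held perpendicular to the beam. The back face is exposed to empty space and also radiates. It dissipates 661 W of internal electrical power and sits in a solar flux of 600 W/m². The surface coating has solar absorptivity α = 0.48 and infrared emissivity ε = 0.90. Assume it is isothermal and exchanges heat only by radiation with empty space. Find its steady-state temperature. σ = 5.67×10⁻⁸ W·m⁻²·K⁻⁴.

At steady state, absorbed solar power + internal power = radiated power.
Absorbed: α·S·A_cross = 0.48·600·3.610 = 1040 W (cross-section A).
Total input = 1040 + 661 = 1701 W.
Radiated: εσ·A_surf·T⁴ with A_surf = 2A = 7.220 m².
T⁴ = 1701/(0.90·5.67×10⁻⁸·7.220) = 4.616×10⁹ K⁴.

T ≈ 261 K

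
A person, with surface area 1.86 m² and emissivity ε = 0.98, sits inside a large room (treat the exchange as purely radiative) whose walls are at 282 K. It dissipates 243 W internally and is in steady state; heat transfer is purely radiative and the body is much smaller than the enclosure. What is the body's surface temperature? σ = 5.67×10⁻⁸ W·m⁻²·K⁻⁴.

For a small grey body in a large enclosure, net radiated power = εσA(T⁴ − T_w⁴).
Steady state: P = εσA(T⁴ − T_w⁴) with A = 1.86 m².
T⁴ = P/(εσA) + T_w⁴ = 243/(0.98·5.67×10⁻⁸·1.860) + (282)⁴
    = 2.351×10⁹ + 6.324×10⁹ = 8.675×10⁹ K⁴.

T ≈ 305 K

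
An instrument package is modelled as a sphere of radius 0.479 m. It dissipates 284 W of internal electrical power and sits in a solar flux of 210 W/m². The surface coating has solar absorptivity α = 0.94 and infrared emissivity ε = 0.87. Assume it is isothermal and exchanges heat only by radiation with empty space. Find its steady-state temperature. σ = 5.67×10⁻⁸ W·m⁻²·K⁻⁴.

T ≈ 234 K

At steady state, absorbed solar power + internal power = radiated power.
Absorbed: α·S·A_cross = 0.94·210·0.7208 = 142.3 W (cross-section πr²).
Total input = 142.3 + 284 = 426.3 W.
Radiated: εσ·A_surf·T⁴ with A_surf = 4πr² = 2.883 m².
T⁴ = 426.3/(0.87·5.67×10⁻⁸·2.883) = 2.997×10⁹ K⁴.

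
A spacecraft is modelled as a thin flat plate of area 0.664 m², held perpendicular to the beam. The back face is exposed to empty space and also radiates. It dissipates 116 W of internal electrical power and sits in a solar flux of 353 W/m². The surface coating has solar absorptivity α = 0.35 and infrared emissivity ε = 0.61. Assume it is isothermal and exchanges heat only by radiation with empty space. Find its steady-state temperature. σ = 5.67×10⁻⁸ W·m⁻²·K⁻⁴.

At steady state, absorbed solar power + internal power = radiated power.
Absorbed: α·S·A_cross = 0.35·353·0.6640 = 82.04 W (cross-section A).
Total input = 82.04 + 116 = 198.0 W.
Radiated: εσ·A_surf·T⁴ with A_surf = 2A = 1.328 m².
T⁴ = 198.0/(0.61·5.67×10⁻⁸·1.328) = 4.312×10⁹ K⁴.

T ≈ 256 K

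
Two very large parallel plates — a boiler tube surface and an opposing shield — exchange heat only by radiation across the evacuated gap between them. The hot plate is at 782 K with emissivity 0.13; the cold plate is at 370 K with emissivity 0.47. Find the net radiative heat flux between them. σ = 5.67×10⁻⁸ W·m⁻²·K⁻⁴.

q ≈ 2280 W/m²

For two infinite grey parallel plates, q = σ(T₁⁴ − T₂⁴)/(1/ε₁ + 1/ε₂ − 1).
T₁⁴ − T₂⁴ = 3.740×10¹¹ − 1.874×10¹⁰ = 3.552×10¹¹ K⁴.
1/ε₁ + 1/ε₂ − 1 = 7.692 + 2.128 − 1 = 8.820.
q = 5.67×10⁻⁸ × 3.552×10¹¹ / 8.820.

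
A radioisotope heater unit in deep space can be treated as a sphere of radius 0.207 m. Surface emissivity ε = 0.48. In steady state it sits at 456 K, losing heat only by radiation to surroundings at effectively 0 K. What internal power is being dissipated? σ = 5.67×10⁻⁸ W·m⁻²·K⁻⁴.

Steady state: P = εσA T⁴.
A = 4πr² = 0.5385 m²; T⁴ = (456)⁴ = 4.324×10¹⁰ K⁴.
P = 0.48 × 5.67×10⁻⁸ × 0.5385 × 4.324×10¹⁰.

P ≈ 634 W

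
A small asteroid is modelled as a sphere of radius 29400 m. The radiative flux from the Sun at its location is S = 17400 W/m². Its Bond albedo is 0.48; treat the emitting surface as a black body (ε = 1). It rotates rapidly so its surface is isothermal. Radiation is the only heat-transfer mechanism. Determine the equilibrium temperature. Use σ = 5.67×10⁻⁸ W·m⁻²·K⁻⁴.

At equilibrium, absorbed power = emitted power.
Absorbing cross-section = πr² = 2.715×10⁹ m²; emitting surface = 4πr² = 1.086×10¹⁰ m² (ratio 4).
(1−a)S·A_cross = εσ·A_surf·T⁴  ⇒  T⁴ = (1−a)S/(4σ).
T⁴ = 0.520·17400/(4·5.67×10⁻⁸) = 3.989×10¹⁰ K⁴.
T = (3.989×10¹⁰)^(1/4).

T ≈ 447 K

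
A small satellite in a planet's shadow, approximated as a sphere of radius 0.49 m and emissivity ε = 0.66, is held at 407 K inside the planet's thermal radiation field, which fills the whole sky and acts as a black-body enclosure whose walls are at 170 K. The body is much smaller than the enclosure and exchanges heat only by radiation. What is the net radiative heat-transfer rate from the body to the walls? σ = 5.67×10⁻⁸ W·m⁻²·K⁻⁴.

For a small grey body in a large enclosure: P_net = εσA(T_body⁴ − T_wall⁴).
A = 4πr² = 3.017 m²; T_body⁴ − T_wall⁴ = 2.744×10¹⁰ − 8.352×10⁸ = 2.660×10¹⁰ K⁴.
|P_net| = 0.66·5.67×10⁻⁸·3.017·2.660×10¹⁰.

P_net ≈ 3000 W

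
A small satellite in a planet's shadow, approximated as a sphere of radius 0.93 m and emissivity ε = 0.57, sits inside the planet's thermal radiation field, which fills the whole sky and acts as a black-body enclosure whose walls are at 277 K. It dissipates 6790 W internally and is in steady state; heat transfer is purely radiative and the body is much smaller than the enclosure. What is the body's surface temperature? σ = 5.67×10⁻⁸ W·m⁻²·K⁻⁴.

T ≈ 398 K

For a small grey body in a large enclosure, net radiated power = εσA(T⁴ − T_w⁴).
Steady state: P = εσA(T⁴ − T_w⁴) with A = 4πr² = 10.87 m².
T⁴ = P/(εσA) + T_w⁴ = 6790/(0.57·5.67×10⁻⁸·10.87) + (277)⁴
    = 1.933×10¹⁰ + 5.887×10⁹ = 2.522×10¹⁰ K⁴.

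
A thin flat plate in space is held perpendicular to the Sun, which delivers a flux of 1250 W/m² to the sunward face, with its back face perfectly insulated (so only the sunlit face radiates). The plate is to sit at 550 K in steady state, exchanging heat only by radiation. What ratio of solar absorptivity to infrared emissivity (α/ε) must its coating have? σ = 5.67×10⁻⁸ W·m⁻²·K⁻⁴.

α/ε ≈ 4.15

Balance: αS·A = εσ·1A·T⁴ ⇒ α/ε = σT⁴/S.
α/ε = 5.67×10⁻⁸·(550)⁴/1250 = 5.67×10⁻⁸·9.151×10¹⁰/1250.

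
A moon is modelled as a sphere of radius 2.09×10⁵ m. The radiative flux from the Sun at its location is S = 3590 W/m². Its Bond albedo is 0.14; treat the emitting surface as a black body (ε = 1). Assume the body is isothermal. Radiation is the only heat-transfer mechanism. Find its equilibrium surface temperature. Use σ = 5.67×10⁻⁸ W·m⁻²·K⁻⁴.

T ≈ 342 K

At equilibrium, absorbed power = emitted power.
Absorbing cross-section = πr² = 1.372×10¹¹ m²; emitting surface = 4πr² = 5.489×10¹¹ m² (ratio 4).
(1−a)S·A_cross = εσ·A_surf·T⁴  ⇒  T⁴ = (1−a)S/(4σ).
T⁴ = 0.860·3590/(4·5.67×10⁻⁸) = 1.361×10¹⁰ K⁴.
T = (1.361×10¹⁰)^(1/4).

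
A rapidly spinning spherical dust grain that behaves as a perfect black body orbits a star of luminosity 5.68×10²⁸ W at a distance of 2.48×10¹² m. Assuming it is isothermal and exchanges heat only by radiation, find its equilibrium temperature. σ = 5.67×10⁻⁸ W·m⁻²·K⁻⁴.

First find the stellar flux at distance d: S = L/(4πd²) = 5.68×10²⁸/(4π·(2.48×10¹²)²) = 734.9 W/m².
For an isothermal sphere, absorbed (1−a)S·πr² = emitted σ·4πr²·T⁴, so T⁴ = (1−a)S/(4σ).
T⁴ = 1.00·734.9/(4·5.67×10⁻⁸) = 3.240×10⁹ K⁴.

T ≈ 239 K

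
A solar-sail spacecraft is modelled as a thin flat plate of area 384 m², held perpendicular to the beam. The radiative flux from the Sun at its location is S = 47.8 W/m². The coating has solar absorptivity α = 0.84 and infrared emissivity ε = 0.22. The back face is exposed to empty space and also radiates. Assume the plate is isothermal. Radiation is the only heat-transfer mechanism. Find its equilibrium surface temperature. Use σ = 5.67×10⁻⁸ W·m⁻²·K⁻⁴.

At equilibrium, absorbed power = emitted power.
Absorbing cross-section = A = 384.0 m²; emitting surface = 2A = 768.0 m² (ratio 2).
αS·A_cross = εσ·A_surf·T⁴  ⇒  T⁴ = αS/(ε·2σ).
T⁴ = 0.840·47.8/(0.22·2·5.67×10⁻⁸) = 1.609×10⁹ K⁴.
T = (1.609×10⁹)^(1/4).

T ≈ 200 K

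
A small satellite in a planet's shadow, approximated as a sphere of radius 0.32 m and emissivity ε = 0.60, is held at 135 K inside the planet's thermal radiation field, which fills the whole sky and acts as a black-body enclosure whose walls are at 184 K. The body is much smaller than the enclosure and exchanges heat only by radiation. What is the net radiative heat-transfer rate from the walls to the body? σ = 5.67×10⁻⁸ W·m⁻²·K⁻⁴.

For a small grey body in a large enclosure: P_net = εσA(T_body⁴ − T_wall⁴).
A = 4πr² = 1.287 m²; T_body⁴ − T_wall⁴ = 3.322×10⁸ − 1.146×10⁹ = -8.141×10⁸ K⁴.
|P_net| = 0.60·5.67×10⁻⁸·1.287·8.141×10⁸.

P_net ≈ 35.6 W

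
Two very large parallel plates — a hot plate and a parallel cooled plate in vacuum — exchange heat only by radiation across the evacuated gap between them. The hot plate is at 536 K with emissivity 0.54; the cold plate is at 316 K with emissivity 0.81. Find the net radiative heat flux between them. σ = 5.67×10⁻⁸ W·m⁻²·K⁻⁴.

q ≈ 1970 W/m²

For two infinite grey parallel plates, q = σ(T₁⁴ − T₂⁴)/(1/ε₁ + 1/ε₂ − 1).
T₁⁴ − T₂⁴ = 8.254×10¹⁰ − 9.971×10⁹ = 7.257×10¹⁰ K⁴.
1/ε₁ + 1/ε₂ − 1 = 1.852 + 1.235 − 1 = 2.086.
q = 5.67×10⁻⁸ × 7.257×10¹⁰ / 2.086.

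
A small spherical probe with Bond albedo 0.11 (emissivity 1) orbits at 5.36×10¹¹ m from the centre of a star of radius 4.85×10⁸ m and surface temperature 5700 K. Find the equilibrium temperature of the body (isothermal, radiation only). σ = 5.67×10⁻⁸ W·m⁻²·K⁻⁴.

T ≈ 118 K

The star's surface emits σT_*⁴; at distance d the flux is S = σT_*⁴(R_*/d)².
S = 5.67×10⁻⁸·(5700)⁴·(4.85×10⁸/5.36×10¹¹)² = 49.00 W/m².
For an isothermal sphere T⁴ = (1−a)S/(4σ) = 1.923×10⁸ K⁴.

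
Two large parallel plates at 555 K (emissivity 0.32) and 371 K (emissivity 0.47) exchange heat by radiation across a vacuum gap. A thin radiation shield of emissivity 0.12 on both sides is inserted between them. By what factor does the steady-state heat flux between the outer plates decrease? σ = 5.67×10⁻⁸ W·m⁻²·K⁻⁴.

Without shield: q₀ = σΔ(T⁴)/(1/ε₁+1/ε₂−1) with denominator 4.253.
With shield the two gaps are in series; the resistances add: (1/ε₁+1/ε_s−1)+(1/ε_s+1/ε₂−1) = 10.46+9.461 = 19.92.
Heat-flux ratio q₀/q = 19.92/4.253.

factor ≈ 4.68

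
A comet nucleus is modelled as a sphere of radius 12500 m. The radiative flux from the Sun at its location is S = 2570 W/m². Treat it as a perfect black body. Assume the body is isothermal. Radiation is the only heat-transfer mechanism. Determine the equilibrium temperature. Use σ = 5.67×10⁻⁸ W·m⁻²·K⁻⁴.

At equilibrium, absorbed power = emitted power.
Absorbing cross-section = πr² = 4.909×10⁸ m²; emitting surface = 4πr² = 1.963×10⁹ m² (ratio 4).
S·A_cross = εσ·A_surf·T⁴  ⇒  T⁴ = S/(4σ).
T⁴ = 1.00·2570/(4·5.67×10⁻⁸) = 1.133×10¹⁰ K⁴.
T = (1.133×10¹⁰)^(1/4).

T ≈ 326 K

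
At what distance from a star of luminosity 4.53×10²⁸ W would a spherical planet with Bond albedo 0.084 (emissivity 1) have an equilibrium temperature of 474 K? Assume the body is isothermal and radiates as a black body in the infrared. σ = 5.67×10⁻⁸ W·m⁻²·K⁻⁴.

d ≈ 5.37×10¹¹ m

For an isothermal black-emitting sphere, (1−a)S·πr² = σ·4πr²·T⁴ ⇒ S = 4σT⁴/(1−a).
S = 4·5.67×10⁻⁸·(474)⁴/0.916 = 12500 W/m².
Flux falls as S = L/(4πd²), so d = √(L/(4πS)) = √(4.53×10²⁸/(4π·12500)).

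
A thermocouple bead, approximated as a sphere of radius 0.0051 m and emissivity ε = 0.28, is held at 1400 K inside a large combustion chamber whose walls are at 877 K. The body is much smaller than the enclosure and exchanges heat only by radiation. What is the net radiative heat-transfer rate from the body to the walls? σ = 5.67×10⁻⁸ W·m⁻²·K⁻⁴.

P_net ≈ 16.9 W

For a small grey body in a large enclosure: P_net = εσA(T_body⁴ − T_wall⁴).
A = 4πr² = 3.269×10⁻⁴ m²; T_body⁴ − T_wall⁴ = 3.842×10¹² − 5.916×10¹¹ = 3.250×10¹² K⁴.
|P_net| = 0.28·5.67×10⁻⁸·3.269×10⁻⁴·3.250×10¹².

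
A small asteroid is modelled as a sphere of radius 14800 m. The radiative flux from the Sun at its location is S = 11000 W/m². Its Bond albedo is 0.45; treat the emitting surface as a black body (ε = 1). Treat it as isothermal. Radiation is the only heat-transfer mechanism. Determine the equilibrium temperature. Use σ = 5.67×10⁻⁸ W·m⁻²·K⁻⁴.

T ≈ 404 K

At equilibrium, absorbed power = emitted power.
Absorbing cross-section = πr² = 6.881×10⁸ m²; emitting surface = 4πr² = 2.753×10⁹ m² (ratio 4).
(1−a)S·A_cross = εσ·A_surf·T⁴  ⇒  T⁴ = (1−a)S/(4σ).
T⁴ = 0.550·11000/(4·5.67×10⁻⁸) = 2.668×10¹⁰ K⁴.
T = (2.668×10¹⁰)^(1/4).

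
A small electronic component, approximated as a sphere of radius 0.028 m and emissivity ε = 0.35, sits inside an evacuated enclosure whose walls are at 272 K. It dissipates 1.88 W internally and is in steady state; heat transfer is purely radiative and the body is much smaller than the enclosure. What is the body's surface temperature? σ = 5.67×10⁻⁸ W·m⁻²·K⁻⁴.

T ≈ 350 K

For a small grey body in a large enclosure, net radiated power = εσA(T⁴ − T_w⁴).
Steady state: P = εσA(T⁴ − T_w⁴) with A = 4πr² = 0.009852 m².
T⁴ = P/(εσA) + T_w⁴ = 1.88/(0.35·5.67×10⁻⁸·0.009852) + (272)⁴
    = 9.616×10⁹ + 5.474×10⁹ = 1.509×10¹⁰ K⁴.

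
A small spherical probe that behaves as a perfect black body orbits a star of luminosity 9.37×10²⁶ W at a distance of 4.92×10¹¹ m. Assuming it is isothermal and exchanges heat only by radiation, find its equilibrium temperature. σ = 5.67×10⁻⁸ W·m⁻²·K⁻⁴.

T ≈ 192 K

First find the stellar flux at distance d: S = L/(4πd²) = 9.37×10²⁶/(4π·(4.92×10¹¹)²) = 308.0 W/m².
For an isothermal sphere, absorbed (1−a)S·πr² = emitted σ·4πr²·T⁴, so T⁴ = (1−a)S/(4σ).
T⁴ = 1.00·308.0/(4·5.67×10⁻⁸) = 1.358×10⁹ K⁴.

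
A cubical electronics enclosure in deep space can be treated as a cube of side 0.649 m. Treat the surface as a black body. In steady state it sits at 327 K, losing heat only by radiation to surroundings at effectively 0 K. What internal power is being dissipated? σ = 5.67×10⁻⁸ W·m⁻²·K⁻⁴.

P ≈ 1640 W

Steady state: P = εσA T⁴.
A = 6L² = 2.527 m²; T⁴ = (327)⁴ = 1.143×10¹⁰ K⁴.
P = 1.0 × 5.67×10⁻⁸ × 2.527 × 1.143×10¹⁰.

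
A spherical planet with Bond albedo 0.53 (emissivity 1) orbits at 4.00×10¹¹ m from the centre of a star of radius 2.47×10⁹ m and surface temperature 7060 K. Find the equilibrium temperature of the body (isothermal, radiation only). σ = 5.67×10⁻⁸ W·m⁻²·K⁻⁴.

The star's surface emits σT_*⁴; at distance d the flux is S = σT_*⁴(R_*/d)².
S = 5.67×10⁻⁸·(7060)⁴·(2.47×10⁹/4.00×10¹¹)² = 5371 W/m².
For an isothermal sphere T⁴ = (1−a)S/(4σ) = 1.113×10¹⁰ K⁴.

T ≈ 325 K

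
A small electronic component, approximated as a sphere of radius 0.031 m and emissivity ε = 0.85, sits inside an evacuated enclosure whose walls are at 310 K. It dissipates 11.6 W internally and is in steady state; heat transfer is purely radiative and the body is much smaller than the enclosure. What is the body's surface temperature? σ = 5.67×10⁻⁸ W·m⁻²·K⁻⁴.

For a small grey body in a large enclosure, net radiated power = εσA(T⁴ − T_w⁴).
Steady state: P = εσA(T⁴ − T_w⁴) with A = 4πr² = 0.01208 m².
T⁴ = P/(εσA) + T_w⁴ = 11.6/(0.85·5.67×10⁻⁸·0.01208) + (310)⁴
    = 1.993×10¹⁰ + 9.235×10⁹ = 2.917×10¹⁰ K⁴.

T ≈ 413 K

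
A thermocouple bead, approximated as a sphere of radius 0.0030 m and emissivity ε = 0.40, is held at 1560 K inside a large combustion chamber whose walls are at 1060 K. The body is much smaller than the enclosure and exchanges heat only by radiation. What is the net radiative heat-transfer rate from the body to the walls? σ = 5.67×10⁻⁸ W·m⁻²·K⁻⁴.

For a small grey body in a large enclosure: P_net = εσA(T_body⁴ − T_wall⁴).
A = 4πr² = 1.131×10⁻⁴ m²; T_body⁴ − T_wall⁴ = 5.922×10¹² − 1.262×10¹² = 4.660×10¹² K⁴.
|P_net| = 0.40·5.67×10⁻⁸·1.131×10⁻⁴·4.660×10¹².

P_net ≈ 12.0 W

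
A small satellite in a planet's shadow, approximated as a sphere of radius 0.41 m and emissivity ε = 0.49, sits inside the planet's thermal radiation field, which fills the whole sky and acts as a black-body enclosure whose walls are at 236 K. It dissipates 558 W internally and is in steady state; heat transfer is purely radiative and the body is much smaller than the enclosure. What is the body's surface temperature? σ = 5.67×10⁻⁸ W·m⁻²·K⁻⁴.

For a small grey body in a large enclosure, net radiated power = εσA(T⁴ − T_w⁴).
Steady state: P = εσA(T⁴ − T_w⁴) with A = 4πr² = 2.112 m².
T⁴ = P/(εσA) + T_w⁴ = 558/(0.49·5.67×10⁻⁸·2.112) + (236)⁴
    = 9.508×10⁹ + 3.102×10⁹ = 1.261×10¹⁰ K⁴.

T ≈ 335 K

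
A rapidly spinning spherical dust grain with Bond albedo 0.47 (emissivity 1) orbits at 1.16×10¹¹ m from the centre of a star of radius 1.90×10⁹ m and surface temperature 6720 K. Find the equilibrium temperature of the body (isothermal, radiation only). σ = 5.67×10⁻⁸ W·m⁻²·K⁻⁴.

T ≈ 519 K

The star's surface emits σT_*⁴; at distance d the flux is S = σT_*⁴(R_*/d)².
S = 5.67×10⁻⁸·(6720)⁴·(1.90×10⁹/1.16×10¹¹)² = 31020 W/m².
For an isothermal sphere T⁴ = (1−a)S/(4σ) = 7.249×10¹⁰ K⁴.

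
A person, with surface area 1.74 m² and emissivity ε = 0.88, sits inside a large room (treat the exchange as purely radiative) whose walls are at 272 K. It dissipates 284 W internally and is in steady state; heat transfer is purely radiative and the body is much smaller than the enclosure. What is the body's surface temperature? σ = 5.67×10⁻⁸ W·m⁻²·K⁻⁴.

For a small grey body in a large enclosure, net radiated power = εσA(T⁴ − T_w⁴).
Steady state: P = εσA(T⁴ − T_w⁴) with A = 1.74 m².
T⁴ = P/(εσA) + T_w⁴ = 284/(0.88·5.67×10⁻⁸·1.740) + (272)⁴
    = 3.271×10⁹ + 5.474×10⁹ = 8.745×10⁹ K⁴.

T ≈ 306 K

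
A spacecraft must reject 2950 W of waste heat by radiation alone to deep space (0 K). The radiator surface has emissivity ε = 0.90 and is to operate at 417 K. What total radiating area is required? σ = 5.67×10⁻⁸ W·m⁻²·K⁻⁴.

P = εσA T⁴ ⇒ A = P/(εσT⁴).
T⁴ = 3.024×10¹⁰ K⁴.
A = 2950/(0.90 × 5.67×10⁻⁸ × 3.024×10¹⁰).

A ≈ 1.91 m²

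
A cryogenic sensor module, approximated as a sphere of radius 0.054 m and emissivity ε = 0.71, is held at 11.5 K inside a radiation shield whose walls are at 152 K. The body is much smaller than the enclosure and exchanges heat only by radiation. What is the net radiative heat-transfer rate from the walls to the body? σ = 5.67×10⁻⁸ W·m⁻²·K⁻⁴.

P_net ≈ 0.787 W

For a small grey body in a large enclosure: P_net = εσA(T_body⁴ − T_wall⁴).
A = 4πr² = 0.03664 m²; T_body⁴ − T_wall⁴ = 17490 − 5.338×10⁸ = -5.338×10⁸ K⁴.
|P_net| = 0.71·5.67×10⁻⁸·0.03664·5.338×10⁸.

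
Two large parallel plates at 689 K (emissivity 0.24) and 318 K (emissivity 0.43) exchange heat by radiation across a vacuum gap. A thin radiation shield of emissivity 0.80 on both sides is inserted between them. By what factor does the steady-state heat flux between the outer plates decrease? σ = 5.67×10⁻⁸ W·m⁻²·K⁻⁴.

Without shield: q₀ = σΔ(T⁴)/(1/ε₁+1/ε₂−1) with denominator 5.492.
With shield the two gaps are in series; the resistances add: (1/ε₁+1/ε_s−1)+(1/ε_s+1/ε₂−1) = 4.417+2.576 = 6.992.
Heat-flux ratio q₀/q = 6.992/5.492.

factor ≈ 1.27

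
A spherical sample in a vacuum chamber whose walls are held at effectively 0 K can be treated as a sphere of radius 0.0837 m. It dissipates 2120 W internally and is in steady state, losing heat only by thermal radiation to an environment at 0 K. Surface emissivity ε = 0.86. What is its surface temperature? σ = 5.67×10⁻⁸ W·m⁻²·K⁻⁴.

Steady state: internal power = radiated power, P = εσA T⁴.
Radiating area A = 4πr² = 0.08804 m².
T⁴ = P/(εσA) = 2120/(0.86·5.67×10⁻⁸·0.08804) = 4.938×10¹¹ K⁴.
T = (4.938×10¹¹)^(1/4).

T ≈ 838 K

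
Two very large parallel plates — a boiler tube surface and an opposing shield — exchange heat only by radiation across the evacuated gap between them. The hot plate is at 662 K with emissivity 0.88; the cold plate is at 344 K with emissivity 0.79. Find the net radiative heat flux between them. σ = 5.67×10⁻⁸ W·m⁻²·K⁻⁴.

For two infinite grey parallel plates, q = σ(T₁⁴ − T₂⁴)/(1/ε₁ + 1/ε₂ − 1).
T₁⁴ − T₂⁴ = 1.921×10¹¹ − 1.400×10¹⁰ = 1.781×10¹¹ K⁴.
1/ε₁ + 1/ε₂ − 1 = 1.136 + 1.266 − 1 = 1.402.
q = 5.67×10⁻⁸ × 1.781×10¹¹ / 1.402.

q ≈ 7200 W/m²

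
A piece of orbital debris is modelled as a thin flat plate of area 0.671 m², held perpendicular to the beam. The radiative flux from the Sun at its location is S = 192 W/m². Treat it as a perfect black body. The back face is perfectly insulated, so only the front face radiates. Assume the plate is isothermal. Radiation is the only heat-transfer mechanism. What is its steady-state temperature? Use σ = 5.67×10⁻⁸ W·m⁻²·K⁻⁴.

At equilibrium, absorbed power = emitted power.
Absorbing cross-section = A = 0.6710 m²; emitting surface = A = 0.6710 m² (ratio 1).
S·A_cross = εσ·A_surf·T⁴  ⇒  T⁴ = S/(1σ).
T⁴ = 1.00·192/(1·5.67×10⁻⁸) = 3.386×10⁹ K⁴.
T = (3.386×10⁹)^(1/4).

T ≈ 241 K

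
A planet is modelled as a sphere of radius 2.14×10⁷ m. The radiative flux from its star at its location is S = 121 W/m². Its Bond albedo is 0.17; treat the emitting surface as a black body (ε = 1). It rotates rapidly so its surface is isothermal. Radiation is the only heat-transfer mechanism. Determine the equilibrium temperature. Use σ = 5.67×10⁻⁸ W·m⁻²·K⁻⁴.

T ≈ 145 K

At equilibrium, absorbed power = emitted power.
Absorbing cross-section = πr² = 1.439×10¹⁵ m²; emitting surface = 4πr² = 5.755×10¹⁵ m² (ratio 4).
(1−a)S·A_cross = εσ·A_surf·T⁴  ⇒  T⁴ = (1−a)S/(4σ).
T⁴ = 0.830·121/(4·5.67×10⁻⁸) = 4.428×10⁸ K⁴.
T = (4.428×10⁸)^(1/4).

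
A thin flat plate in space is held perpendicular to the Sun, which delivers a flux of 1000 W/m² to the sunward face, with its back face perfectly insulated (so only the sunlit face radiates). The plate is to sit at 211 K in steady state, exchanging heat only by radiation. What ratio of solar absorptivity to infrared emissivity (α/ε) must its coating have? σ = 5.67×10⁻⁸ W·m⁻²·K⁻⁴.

Balance: αS·A = εσ·1A·T⁴ ⇒ α/ε = σT⁴/S.
α/ε = 5.67×10⁻⁸·(211)⁴/1000 = 5.67×10⁻⁸·1.982×10⁹/1000.

α/ε ≈ 0.112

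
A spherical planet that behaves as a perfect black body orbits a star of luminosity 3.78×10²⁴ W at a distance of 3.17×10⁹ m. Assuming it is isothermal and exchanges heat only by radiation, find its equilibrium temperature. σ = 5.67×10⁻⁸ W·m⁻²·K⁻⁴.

T ≈ 603 K

First find the stellar flux at distance d: S = L/(4πd²) = 3.78×10²⁴/(4π·(3.17×10⁹)²) = 29930 W/m².
For an isothermal sphere, absorbed (1−a)S·πr² = emitted σ·4πr²·T⁴, so T⁴ = (1−a)S/(4σ).
T⁴ = 1.00·29930/(4·5.67×10⁻⁸) = 1.320×10¹¹ K⁴.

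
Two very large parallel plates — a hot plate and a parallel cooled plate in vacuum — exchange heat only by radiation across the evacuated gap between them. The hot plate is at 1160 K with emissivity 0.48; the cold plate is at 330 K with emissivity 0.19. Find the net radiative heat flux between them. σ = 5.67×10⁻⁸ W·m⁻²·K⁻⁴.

q ≈ 16100 W/m²

For two infinite grey parallel plates, q = σ(T₁⁴ − T₂⁴)/(1/ε₁ + 1/ε₂ − 1).
T₁⁴ − T₂⁴ = 1.811×10¹² − 1.186×10¹⁰ = 1.799×10¹² K⁴.
1/ε₁ + 1/ε₂ − 1 = 2.083 + 5.263 − 1 = 6.346.
q = 5.67×10⁻⁸ × 1.799×10¹² / 6.346.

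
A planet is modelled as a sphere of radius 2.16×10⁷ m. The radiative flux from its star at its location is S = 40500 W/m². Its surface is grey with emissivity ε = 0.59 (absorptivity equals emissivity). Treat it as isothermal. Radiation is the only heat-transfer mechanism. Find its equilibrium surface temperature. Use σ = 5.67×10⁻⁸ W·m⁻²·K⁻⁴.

At equilibrium, absorbed power = emitted power.
Absorbing cross-section = πr² = 1.466×10¹⁵ m²; emitting surface = 4πr² = 5.863×10¹⁵ m² (ratio 4).
εS·A_cross = εσ·A_surf·T⁴  ⇒  T⁴ = S/(4σ)   (ε cancels).
T⁴ = 40500/(4·5.67×10⁻⁸) = 1.786×10¹¹ K⁴.
T = (1.786×10¹¹)^(1/4).

T ≈ 650 K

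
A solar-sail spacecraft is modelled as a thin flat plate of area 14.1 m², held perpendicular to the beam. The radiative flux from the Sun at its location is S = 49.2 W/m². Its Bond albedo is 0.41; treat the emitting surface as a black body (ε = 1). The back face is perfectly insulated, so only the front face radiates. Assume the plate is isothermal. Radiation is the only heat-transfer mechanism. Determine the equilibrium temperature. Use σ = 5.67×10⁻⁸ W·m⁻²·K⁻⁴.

T ≈ 150 K

At equilibrium, absorbed power = emitted power.
Absorbing cross-section = A = 14.10 m²; emitting surface = A = 14.10 m² (ratio 1).
(1−a)S·A_cross = εσ·A_surf·T⁴  ⇒  T⁴ = (1−a)S/(1σ).
T⁴ = 0.590·49.2/(1·5.67×10⁻⁸) = 5.120×10⁸ K⁴.
T = (5.120×10⁸)^(1/4).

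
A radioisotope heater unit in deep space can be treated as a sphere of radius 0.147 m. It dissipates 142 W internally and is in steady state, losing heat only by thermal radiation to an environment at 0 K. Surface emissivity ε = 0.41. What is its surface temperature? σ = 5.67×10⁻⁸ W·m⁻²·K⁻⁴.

T ≈ 387 K

Steady state: internal power = radiated power, P = εσA T⁴.
Radiating area A = 4πr² = 0.2715 m².
T⁴ = P/(εσA) = 142/(0.41·5.67×10⁻⁸·0.2715) = 2.249×10¹⁰ K⁴.
T = (2.249×10¹⁰)^(1/4).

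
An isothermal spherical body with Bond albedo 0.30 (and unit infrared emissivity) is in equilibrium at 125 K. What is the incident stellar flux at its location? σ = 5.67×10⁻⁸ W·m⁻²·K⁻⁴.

S ≈ 79.1 W/m²

(1−a)S·πr² = σ·4πr²·T⁴ ⇒ S = 4σT⁴/(1−a).
S = 4·5.67×10⁻⁸·2.441×10⁸/0.700.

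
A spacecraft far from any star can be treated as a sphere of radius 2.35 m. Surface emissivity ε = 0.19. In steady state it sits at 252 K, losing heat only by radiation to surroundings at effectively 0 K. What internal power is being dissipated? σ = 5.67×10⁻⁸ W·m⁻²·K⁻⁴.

Steady state: P = εσA T⁴.
A = 4πr² = 69.40 m²; T⁴ = (252)⁴ = 4.033×10⁹ K⁴.
P = 0.19 × 5.67×10⁻⁸ × 69.40 × 4.033×10⁹.

P ≈ 3010 W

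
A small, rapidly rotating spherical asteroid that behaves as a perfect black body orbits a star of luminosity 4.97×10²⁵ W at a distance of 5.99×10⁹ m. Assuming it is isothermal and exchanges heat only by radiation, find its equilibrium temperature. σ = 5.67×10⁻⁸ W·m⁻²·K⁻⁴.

First find the stellar flux at distance d: S = L/(4πd²) = 4.97×10²⁵/(4π·(5.99×10⁹)²) = 1.102×10⁵ W/m².
For an isothermal sphere, absorbed (1−a)S·πr² = emitted σ·4πr²·T⁴, so T⁴ = (1−a)S/(4σ).
T⁴ = 1.00·1.102×10⁵/(4·5.67×10⁻⁸) = 4.860×10¹¹ K⁴.

T ≈ 835 K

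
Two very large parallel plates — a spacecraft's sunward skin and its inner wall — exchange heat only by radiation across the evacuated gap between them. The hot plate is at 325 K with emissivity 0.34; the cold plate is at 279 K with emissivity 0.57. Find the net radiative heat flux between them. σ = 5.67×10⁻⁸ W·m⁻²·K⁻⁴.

For two infinite grey parallel plates, q = σ(T₁⁴ − T₂⁴)/(1/ε₁ + 1/ε₂ − 1).
T₁⁴ − T₂⁴ = 1.116×10¹⁰ − 6.059×10⁹ = 5.097×10⁹ K⁴.
1/ε₁ + 1/ε₂ − 1 = 2.941 + 1.754 − 1 = 3.696.
q = 5.67×10⁻⁸ × 5.097×10⁹ / 3.696.

q ≈ 78.2 W/m²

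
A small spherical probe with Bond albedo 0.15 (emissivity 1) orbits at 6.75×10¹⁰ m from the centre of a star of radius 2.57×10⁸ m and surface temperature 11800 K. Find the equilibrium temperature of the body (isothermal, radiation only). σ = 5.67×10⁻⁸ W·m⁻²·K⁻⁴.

T ≈ 494 K

The star's surface emits σT_*⁴; at distance d the flux is S = σT_*⁴(R_*/d)².
S = 5.67×10⁻⁸·(11800)⁴·(2.57×10⁸/6.75×10¹⁰)² = 15940 W/m².
For an isothermal sphere T⁴ = (1−a)S/(4σ) = 5.972×10¹⁰ K⁴.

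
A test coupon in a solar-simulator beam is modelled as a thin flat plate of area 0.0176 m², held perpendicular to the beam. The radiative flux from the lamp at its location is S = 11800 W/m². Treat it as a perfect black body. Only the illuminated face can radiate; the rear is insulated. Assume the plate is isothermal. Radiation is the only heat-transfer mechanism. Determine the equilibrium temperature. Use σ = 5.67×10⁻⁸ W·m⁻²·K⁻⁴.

T ≈ 675 K

At equilibrium, absorbed power = emitted power.
Absorbing cross-section = A = 0.01760 m²; emitting surface = A = 0.01760 m² (ratio 1).
S·A_cross = εσ·A_surf·T⁴  ⇒  T⁴ = S/(1σ).
T⁴ = 1.00·11800/(1·5.67×10⁻⁸) = 2.081×10¹¹ K⁴.
T = (2.081×10¹¹)^(1/4).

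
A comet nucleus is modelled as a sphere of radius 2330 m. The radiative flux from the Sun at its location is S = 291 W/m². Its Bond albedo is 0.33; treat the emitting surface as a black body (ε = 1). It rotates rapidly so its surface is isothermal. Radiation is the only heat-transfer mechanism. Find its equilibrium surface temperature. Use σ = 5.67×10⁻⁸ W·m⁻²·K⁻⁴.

At equilibrium, absorbed power = emitted power.
Absorbing cross-section = πr² = 1.706×10⁷ m²; emitting surface = 4πr² = 6.822×10⁷ m² (ratio 4).
(1−a)S·A_cross = εσ·A_surf·T⁴  ⇒  T⁴ = (1−a)S/(4σ).
T⁴ = 0.670·291/(4·5.67×10⁻⁸) = 8.597×10⁸ K⁴.
T = (8.597×10⁸)^(1/4).

T ≈ 171 K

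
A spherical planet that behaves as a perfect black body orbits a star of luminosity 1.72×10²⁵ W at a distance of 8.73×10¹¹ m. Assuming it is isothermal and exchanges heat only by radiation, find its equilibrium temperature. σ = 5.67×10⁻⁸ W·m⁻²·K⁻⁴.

First find the stellar flux at distance d: S = L/(4πd²) = 1.72×10²⁵/(4π·(8.73×10¹¹)²) = 1.796 W/m².
For an isothermal sphere, absorbed (1−a)S·πr² = emitted σ·4πr²·T⁴, so T⁴ = (1−a)S/(4σ).
T⁴ = 1.00·1.796/(4·5.67×10⁻⁸) = 7.919×10⁶ K⁴.

T ≈ 53.0 K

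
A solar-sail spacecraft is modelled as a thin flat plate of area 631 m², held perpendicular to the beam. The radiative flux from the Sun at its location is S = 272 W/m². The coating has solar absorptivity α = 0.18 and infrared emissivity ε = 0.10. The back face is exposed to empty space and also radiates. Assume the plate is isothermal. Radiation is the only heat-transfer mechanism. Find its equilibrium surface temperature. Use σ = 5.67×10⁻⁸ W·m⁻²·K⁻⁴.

T ≈ 256 K

At equilibrium, absorbed power = emitted power.
Absorbing cross-section = A = 631.0 m²; emitting surface = 2A = 1262 m² (ratio 2).
αS·A_cross = εσ·A_surf·T⁴  ⇒  T⁴ = αS/(ε·2σ).
T⁴ = 0.180·272/(0.10·2·5.67×10⁻⁸) = 4.317×10⁹ K⁴.
T = (4.317×10⁹)^(1/4).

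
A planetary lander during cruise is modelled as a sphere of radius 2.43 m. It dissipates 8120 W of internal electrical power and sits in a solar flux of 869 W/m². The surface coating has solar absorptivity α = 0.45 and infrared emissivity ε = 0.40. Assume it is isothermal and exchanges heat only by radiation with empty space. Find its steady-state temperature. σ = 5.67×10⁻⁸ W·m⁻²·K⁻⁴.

At steady state, absorbed solar power + internal power = radiated power.
Absorbed: α·S·A_cross = 0.45·869·18.55 = 7254 W (cross-section πr²).
Total input = 7254 + 8120 = 15370 W.
Radiated: εσ·A_surf·T⁴ with A_surf = 4πr² = 74.20 m².
T⁴ = 15370/(0.40·5.67×10⁻⁸·74.20) = 9.135×10⁹ K⁴.

T ≈ 309 K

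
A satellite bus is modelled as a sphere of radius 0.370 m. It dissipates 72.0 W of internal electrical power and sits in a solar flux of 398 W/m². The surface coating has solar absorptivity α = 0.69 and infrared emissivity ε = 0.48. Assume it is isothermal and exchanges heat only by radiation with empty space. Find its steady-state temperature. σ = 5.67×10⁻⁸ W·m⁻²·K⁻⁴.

At steady state, absorbed solar power + internal power = radiated power.
Absorbed: α·S·A_cross = 0.69·398·0.4301 = 118.1 W (cross-section πr²).
Total input = 118.1 + 72.0 = 190.1 W.
Radiated: εσ·A_surf·T⁴ with A_surf = 4πr² = 1.720 m².
T⁴ = 190.1/(0.48·5.67×10⁻⁸·1.720) = 4.060×10⁹ K⁴.

T ≈ 252 K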